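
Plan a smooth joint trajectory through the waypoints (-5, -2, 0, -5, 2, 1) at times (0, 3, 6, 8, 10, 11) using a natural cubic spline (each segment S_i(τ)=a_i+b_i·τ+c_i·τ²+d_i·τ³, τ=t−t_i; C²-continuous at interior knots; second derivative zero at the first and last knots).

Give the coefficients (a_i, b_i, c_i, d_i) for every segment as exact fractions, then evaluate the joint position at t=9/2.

  seg 0: a=-5 b=737/1149 c=0 d=412/10341
  seg 1: a=-2 b=1973/1149 c=412/1149 d=-2443/10341
  seg 2: a=0 b=-2884/1149 c=-677/383 d=8147/9192
  seg 3: a=-5 b=2425/2298 c=5439/1532 d=-10699/9192
  seg 4: a=2 b=1481/1149 c=-1315/383 d=1315/1149
S(9/2) = 1793/3064

Δ: Δ0=1, Δ1=2/3, Δ2=-5/2, Δ3=7/2, Δ4=-1
row 1: diag=12, rhs=-2; c'=1/4, d'=-1/6
row 2: denom=10−3·1/4=37/4; d'=(-19−3·-1/6)/(37/4)=-2
row 3: denom=8−2·8/37=280/37; d'=(36−2·-2)/(280/37)=37/7
row 4: denom=6−2·37/140=383/70; d'=(-27−2·37/7)/(383/70)=-2630/383
back: M4=-2630/383
back: M3=37/7−37/140·-2630/383=5439/766
back: M2=-2−8/37·5439/766=-1354/383
back: M1=-1/6−1/4·-1354/383=824/1149
M: M0=0, M1=824/1149, M2=-1354/383, M3=5439/766, M4=-2630/383, M5=0
seg 0: a=-5, c=M0/2=0, d=(M1−M0)/(6·3)=412/10341, b=Δ0−h0·(2M0+M1)/6=737/1149
seg 1: a=-2, c=M1/2=412/1149, d=(M2−M1)/(6·3)=-2443/10341, b=Δ1−h1·(2M1+M2)/6=1973/1149
seg 2: a=0, c=M2/2=-677/383, d=(M3−M2)/(6·2)=8147/9192, b=Δ2−h2·(2M2+M3)/6=-2884/1149
seg 3: a=-5, c=M3/2=5439/1532, d=(M4−M3)/(6·2)=-10699/9192, b=Δ3−h3·(2M3+M4)/6=2425/2298
seg 4: a=2, c=M4/2=-1315/383, d=(M5−M4)/(6·1)=1315/1149, b=Δ4−h4·(2M4+M5)/6=1481/1149
t_q=9/2 → seg 1, τ=3/2; S=-2+1973/1149·τ+412/1149·τ²+-2443/10341·τ³=1793/3064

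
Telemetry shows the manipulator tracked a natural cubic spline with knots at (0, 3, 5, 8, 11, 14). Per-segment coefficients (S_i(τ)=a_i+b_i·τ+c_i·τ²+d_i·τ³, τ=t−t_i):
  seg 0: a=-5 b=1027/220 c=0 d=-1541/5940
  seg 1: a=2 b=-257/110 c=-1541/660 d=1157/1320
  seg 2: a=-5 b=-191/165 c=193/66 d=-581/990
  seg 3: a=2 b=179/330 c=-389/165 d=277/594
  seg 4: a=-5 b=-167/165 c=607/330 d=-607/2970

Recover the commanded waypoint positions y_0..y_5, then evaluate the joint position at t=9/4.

y_0=-5 y_1=2 y_2=-5 y_3=2 y_4=-5 y_5=3
S(9/4) = 35881/14080

y_0 = S_0(0) = a_0 = -5
y_1 = S_1(0) = a_1 = 2
y_2 = S_2(0) = a_2 = -5
y_3 = S_3(0) = a_3 = 2
y_4 = S_4(0) = a_4 = -5
y_5 = S_4(3) = 3
t_q=9/4 is in segment 0 (τ=9/4); S_0(τ)=35881/14080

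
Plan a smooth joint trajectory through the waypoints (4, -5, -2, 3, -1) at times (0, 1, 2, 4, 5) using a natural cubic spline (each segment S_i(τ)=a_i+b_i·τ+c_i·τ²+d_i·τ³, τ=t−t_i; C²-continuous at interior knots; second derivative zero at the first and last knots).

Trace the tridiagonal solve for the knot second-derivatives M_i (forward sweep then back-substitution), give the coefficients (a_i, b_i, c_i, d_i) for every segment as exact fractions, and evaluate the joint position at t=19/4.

Δ: Δ0=-9, Δ1=3, Δ2=5/2, Δ3=-4
row 1: diag=4, rhs=72; c'=1/4, d'=18
row 2: denom=6−1·1/4=23/4; d'=(-3−1·18)/(23/4)=-84/23
row 3: denom=6−2·8/23=122/23; d'=(-39−2·-84/23)/(122/23)=-729/122
back: M3=-729/122
back: M2=-84/23−8/23·-729/122=-96/61
back: M1=18−1/4·-96/61=1122/61
M: M0=0, M1=1122/61, M2=-96/61, M3=-729/122, M4=0
seg 0: a=4, c=M0/2=0, d=(M1−M0)/(6·1)=187/61, b=Δ0−h0·(2M0+M1)/6=-736/61
seg 1: a=-5, c=M1/2=561/61, d=(M2−M1)/(6·1)=-203/61, b=Δ1−h1·(2M1+M2)/6=-175/61
seg 2: a=-2, c=M2/2=-48/61, d=(M3−M2)/(6·2)=-179/488, b=Δ2−h2·(2M2+M3)/6=338/61
seg 3: a=3, c=M3/2=-729/244, d=(M4−M3)/(6·1)=243/244, b=Δ3−h3·(2M3+M4)/6=-245/122
t_q=19/4 → seg 3, τ=3/4; S=3+-245/122·τ+-729/244·τ²+243/244·τ³=3645/15616

  seg 0: a=4 b=-736/61 c=0 d=187/61
  seg 1: a=-5 b=-175/61 c=561/61 d=-203/61
  seg 2: a=-2 b=338/61 c=-48/61 d=-179/488
  seg 3: a=3 b=-245/122 c=-729/244 d=243/244
S(19/4) = 3645/15616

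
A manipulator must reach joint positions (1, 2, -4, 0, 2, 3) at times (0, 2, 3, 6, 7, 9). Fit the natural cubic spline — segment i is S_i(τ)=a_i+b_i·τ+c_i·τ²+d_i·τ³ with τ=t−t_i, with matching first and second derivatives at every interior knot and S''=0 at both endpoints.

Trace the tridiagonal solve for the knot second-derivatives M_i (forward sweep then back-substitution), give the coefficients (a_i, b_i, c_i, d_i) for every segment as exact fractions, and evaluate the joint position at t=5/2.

  seg 0: a=1 b=34709/11310 c=0 d=-14527/22620
  seg 1: a=2 b=-52453/11310 c=-14527/3770 d=14087/5655
  seg 2: a=-4 b=-55093/11310 c=13647/3770 d=-15/29
  seg 3: a=0 b=32603/11310 c=-3903/3770 d=863/5655
  seg 4: a=2 b=14363/11310 c=-2177/3770 d=2177/22620
S(5/2) = -366/377

Δ: Δ0=1/2, Δ1=-6, Δ2=4/3, Δ3=2, Δ4=1/2
row 1: diag=6, rhs=-39; c'=1/6, d'=-13/2
row 2: denom=8−1·1/6=47/6; d'=(44−1·-13/2)/(47/6)=303/47
row 3: denom=8−3·18/47=322/47; d'=(4−3·303/47)/(322/47)=-103/46
row 4: denom=6−1·47/322=1885/322; d'=(-9−1·-103/46)/(1885/322)=-2177/1885
back: M4=-2177/1885
back: M3=-103/46−47/322·-2177/1885=-3903/1885
back: M2=303/47−18/47·-3903/1885=13647/1885
back: M1=-13/2−1/6·13647/1885=-14527/1885
M: M0=0, M1=-14527/1885, M2=13647/1885, M3=-3903/1885, M4=-2177/1885, M5=0
seg 0: a=1, c=M0/2=0, d=(M1−M0)/(6·2)=-14527/22620, b=Δ0−h0·(2M0+M1)/6=34709/11310
seg 1: a=2, c=M1/2=-14527/3770, d=(M2−M1)/(6·1)=14087/5655, b=Δ1−h1·(2M1+M2)/6=-52453/11310
seg 2: a=-4, c=M2/2=13647/3770, d=(M3−M2)/(6·3)=-15/29, b=Δ2−h2·(2M2+M3)/6=-55093/11310
seg 3: a=0, c=M3/2=-3903/3770, d=(M4−M3)/(6·1)=863/5655, b=Δ3−h3·(2M3+M4)/6=32603/11310
seg 4: a=2, c=M4/2=-2177/3770, d=(M5−M4)/(6·2)=2177/22620, b=Δ4−h4·(2M4+M5)/6=14363/11310
t_q=5/2 → seg 1, τ=1/2; S=2+-52453/11310·τ+-14527/3770·τ²+14087/5655·τ³=-366/377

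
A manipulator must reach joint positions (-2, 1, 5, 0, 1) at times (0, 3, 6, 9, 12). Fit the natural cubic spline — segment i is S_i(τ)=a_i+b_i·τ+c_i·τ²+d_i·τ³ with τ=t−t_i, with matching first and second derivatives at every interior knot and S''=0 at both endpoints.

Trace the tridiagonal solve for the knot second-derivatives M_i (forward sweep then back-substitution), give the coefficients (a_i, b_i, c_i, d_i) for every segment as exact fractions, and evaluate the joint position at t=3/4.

  seg 0: a=-2 b=37/56 c=0 d=19/504
  seg 1: a=1 b=47/28 c=19/56 d=-229/1512
  seg 2: a=5 b=-3/8 c=-43/42 d=299/1512
  seg 3: a=0 b=-33/28 c=127/168 d=-127/1512
S(3/4) = -5335/3584

Δ: Δ0=1, Δ1=4/3, Δ2=-5/3, Δ3=1/3
row 1: diag=12, rhs=2; c'=1/4, d'=1/6
row 2: denom=12−3·1/4=45/4; d'=(-18−3·1/6)/(45/4)=-74/45
row 3: denom=12−3·4/15=56/5; d'=(12−3·-74/45)/(56/5)=127/84
back: M3=127/84
back: M2=-74/45−4/15·127/84=-43/21
back: M1=1/6−1/4·-43/21=19/28
M: M0=0, M1=19/28, M2=-43/21, M3=127/84, M4=0
seg 0: a=-2, c=M0/2=0, d=(M1−M0)/(6·3)=19/504, b=Δ0−h0·(2M0+M1)/6=37/56
seg 1: a=1, c=M1/2=19/56, d=(M2−M1)/(6·3)=-229/1512, b=Δ1−h1·(2M1+M2)/6=47/28
seg 2: a=5, c=M2/2=-43/42, d=(M3−M2)/(6·3)=299/1512, b=Δ2−h2·(2M2+M3)/6=-3/8
seg 3: a=0, c=M3/2=127/168, d=(M4−M3)/(6·3)=-127/1512, b=Δ3−h3·(2M3+M4)/6=-33/28
t_q=3/4 → seg 0, τ=3/4; S=-2+37/56·τ+0·τ²+19/504·τ³=-5335/3584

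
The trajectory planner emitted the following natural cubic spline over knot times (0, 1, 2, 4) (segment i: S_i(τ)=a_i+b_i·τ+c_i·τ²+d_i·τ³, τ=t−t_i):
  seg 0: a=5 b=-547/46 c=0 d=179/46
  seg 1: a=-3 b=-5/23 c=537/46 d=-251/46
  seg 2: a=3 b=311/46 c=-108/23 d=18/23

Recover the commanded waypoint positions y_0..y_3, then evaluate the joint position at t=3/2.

y_0=5 y_1=-3 y_2=3 y_3=4
S(3/2) = -321/368

y_0 = S_0(0) = a_0 = 5
y_1 = S_1(0) = a_1 = -3
y_2 = S_2(0) = a_2 = 3
y_3 = S_2(2) = 4
t_q=3/2 is in segment 1 (τ=1/2); S_1(τ)=-321/368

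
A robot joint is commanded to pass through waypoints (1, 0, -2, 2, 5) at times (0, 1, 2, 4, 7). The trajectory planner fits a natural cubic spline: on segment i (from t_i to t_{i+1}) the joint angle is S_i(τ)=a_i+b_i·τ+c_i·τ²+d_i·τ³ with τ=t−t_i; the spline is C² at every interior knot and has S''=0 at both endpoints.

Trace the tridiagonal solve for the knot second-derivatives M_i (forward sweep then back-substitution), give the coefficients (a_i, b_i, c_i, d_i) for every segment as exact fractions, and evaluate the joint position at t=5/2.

  seg 0: a=1 b=-58/107 c=0 d=-49/107
  seg 1: a=0 b=-205/107 c=-147/107 d=138/107
  seg 2: a=-2 b=-85/107 c=267/107 d=-235/428
  seg 3: a=2 b=278/107 c=-171/214 d=19/214
S(5/2) = -6307/3424

Δ: Δ0=-1, Δ1=-2, Δ2=2, Δ3=1
row 1: diag=4, rhs=-6; c'=1/4, d'=-3/2
row 2: denom=6−1·1/4=23/4; d'=(24−1·-3/2)/(23/4)=102/23
row 3: denom=10−2·8/23=214/23; d'=(-6−2·102/23)/(214/23)=-171/107
back: M3=-171/107
back: M2=102/23−8/23·-171/107=534/107
back: M1=-3/2−1/4·534/107=-294/107
M: M0=0, M1=-294/107, M2=534/107, M3=-171/107, M4=0
seg 0: a=1, c=M0/2=0, d=(M1−M0)/(6·1)=-49/107, b=Δ0−h0·(2M0+M1)/6=-58/107
seg 1: a=0, c=M1/2=-147/107, d=(M2−M1)/(6·1)=138/107, b=Δ1−h1·(2M1+M2)/6=-205/107
seg 2: a=-2, c=M2/2=267/107, d=(M3−M2)/(6·2)=-235/428, b=Δ2−h2·(2M2+M3)/6=-85/107
seg 3: a=2, c=M3/2=-171/214, d=(M4−M3)/(6·3)=19/214, b=Δ3−h3·(2M3+M4)/6=278/107
t_q=5/2 → seg 2, τ=1/2; S=-2+-85/107·τ+267/107·τ²+-235/428·τ³=-6307/3424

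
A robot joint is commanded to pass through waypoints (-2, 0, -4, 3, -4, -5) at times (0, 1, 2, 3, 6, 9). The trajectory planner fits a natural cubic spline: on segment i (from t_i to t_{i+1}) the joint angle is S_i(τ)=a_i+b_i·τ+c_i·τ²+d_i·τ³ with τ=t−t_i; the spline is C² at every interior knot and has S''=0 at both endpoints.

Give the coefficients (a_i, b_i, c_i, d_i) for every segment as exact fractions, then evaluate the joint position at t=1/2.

Δ: Δ0=2, Δ1=-4, Δ2=7, Δ3=-7/3, Δ4=-1/3
row 1: diag=4, rhs=-36; c'=1/4, d'=-9
row 2: denom=4−1·1/4=15/4; d'=(66−1·-9)/(15/4)=20
row 3: denom=8−1·4/15=116/15; d'=(-56−1·20)/(116/15)=-285/29
row 4: denom=12−3·45/116=1257/116; d'=(12−3·-285/29)/(1257/116)=1604/419
back: M4=1604/419
back: M3=-285/29−45/116·1604/419=-4740/419
back: M2=20−4/15·-4740/419=9644/419
back: M1=-9−1/4·9644/419=-6182/419
M: M0=0, M1=-6182/419, M2=9644/419, M3=-4740/419, M4=1604/419, M5=0
seg 0: a=-2, c=M0/2=0, d=(M1−M0)/(6·1)=-3091/1257, b=Δ0−h0·(2M0+M1)/6=5605/1257
seg 1: a=0, c=M1/2=-3091/419, d=(M2−M1)/(6·1)=7913/1257, b=Δ1−h1·(2M1+M2)/6=-3668/1257
seg 2: a=-4, c=M2/2=4822/419, d=(M3−M2)/(6·1)=-7192/1257, b=Δ2−h2·(2M2+M3)/6=1525/1257
seg 3: a=3, c=M3/2=-2370/419, d=(M4−M3)/(6·3)=3172/3771, b=Δ3−h3·(2M3+M4)/6=8881/1257
seg 4: a=-4, c=M4/2=802/419, d=(M5−M4)/(6·3)=-802/3771, b=Δ4−h4·(2M4+M5)/6=-5231/1257
t_q=1/2 → seg 0, τ=1/2; S=-2+5605/1257·τ+0·τ²+-3091/1257·τ³=-261/3352

  seg 0: a=-2 b=5605/1257 c=0 d=-3091/1257
  seg 1: a=0 b=-3668/1257 c=-3091/419 d=7913/1257
  seg 2: a=-4 b=1525/1257 c=4822/419 d=-7192/1257
  seg 3: a=3 b=8881/1257 c=-2370/419 d=3172/3771
  seg 4: a=-4 b=-5231/1257 c=802/419 d=-802/3771
S(1/2) = -261/3352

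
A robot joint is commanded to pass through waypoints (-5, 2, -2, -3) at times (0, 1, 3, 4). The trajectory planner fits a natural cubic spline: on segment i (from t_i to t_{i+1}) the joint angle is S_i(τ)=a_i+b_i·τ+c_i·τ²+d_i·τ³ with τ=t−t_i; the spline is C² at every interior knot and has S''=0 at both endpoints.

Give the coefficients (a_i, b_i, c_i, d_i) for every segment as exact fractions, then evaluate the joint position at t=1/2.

  seg 0: a=-5 b=35/4 c=0 d=-7/4
  seg 1: a=2 b=7/2 c=-21/4 d=5/4
  seg 2: a=-2 b=-5/2 c=9/4 d=-3/4
S(1/2) = -27/32

Δ: Δ0=7, Δ1=-2, Δ2=-1
row 1: diag=6, rhs=-54; c'=1/3, d'=-9
row 2: denom=6−2·1/3=16/3; d'=(6−2·-9)/(16/3)=9/2
back: M2=9/2
back: M1=-9−1/3·9/2=-21/2
M: M0=0, M1=-21/2, M2=9/2, M3=0
seg 0: a=-5, c=M0/2=0, d=(M1−M0)/(6·1)=-7/4, b=Δ0−h0·(2M0+M1)/6=35/4
seg 1: a=2, c=M1/2=-21/4, d=(M2−M1)/(6·2)=5/4, b=Δ1−h1·(2M1+M2)/6=7/2
seg 2: a=-2, c=M2/2=9/4, d=(M3−M2)/(6·1)=-3/4, b=Δ2−h2·(2M2+M3)/6=-5/2
t_q=1/2 → seg 0, τ=1/2; S=-5+35/4·τ+0·τ²+-7/4·τ³=-27/32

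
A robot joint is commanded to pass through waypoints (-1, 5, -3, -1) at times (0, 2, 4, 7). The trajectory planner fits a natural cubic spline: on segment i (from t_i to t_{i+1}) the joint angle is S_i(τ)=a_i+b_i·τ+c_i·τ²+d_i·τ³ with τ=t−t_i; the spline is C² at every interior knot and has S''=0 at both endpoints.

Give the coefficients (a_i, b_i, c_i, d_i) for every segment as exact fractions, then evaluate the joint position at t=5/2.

  seg 0: a=-1 b=290/57 c=0 d=-119/228
  seg 1: a=5 b=-67/57 c=-119/38 d=49/57
  seg 2: a=-3 b=-193/57 c=77/38 d=-77/342
S(5/2) = 71/19

Δ: Δ0=3, Δ1=-4, Δ2=2/3
row 1: diag=8, rhs=-42; c'=1/4, d'=-21/4
row 2: denom=10−2·1/4=19/2; d'=(28−2·-21/4)/(19/2)=77/19
back: M2=77/19
back: M1=-21/4−1/4·77/19=-119/19
M: M0=0, M1=-119/19, M2=77/19, M3=0
seg 0: a=-1, c=M0/2=0, d=(M1−M0)/(6·2)=-119/228, b=Δ0−h0·(2M0+M1)/6=290/57
seg 1: a=5, c=M1/2=-119/38, d=(M2−M1)/(6·2)=49/57, b=Δ1−h1·(2M1+M2)/6=-67/57
seg 2: a=-3, c=M2/2=77/38, d=(M3−M2)/(6·3)=-77/342, b=Δ2−h2·(2M2+M3)/6=-193/57
t_q=5/2 → seg 1, τ=1/2; S=5+-67/57·τ+-119/38·τ²+49/57·τ³=71/19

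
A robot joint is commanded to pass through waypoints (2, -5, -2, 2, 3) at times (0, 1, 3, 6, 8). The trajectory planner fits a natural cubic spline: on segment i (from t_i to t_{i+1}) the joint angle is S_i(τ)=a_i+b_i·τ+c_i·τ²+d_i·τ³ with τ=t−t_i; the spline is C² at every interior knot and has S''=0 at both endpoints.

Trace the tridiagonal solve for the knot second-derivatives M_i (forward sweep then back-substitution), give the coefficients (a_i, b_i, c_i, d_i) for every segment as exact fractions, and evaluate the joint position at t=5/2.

Δ: Δ0=-7, Δ1=3/2, Δ2=4/3, Δ3=1/2
row 1: diag=6, rhs=51; c'=1/3, d'=17/2
row 2: denom=10−2·1/3=28/3; d'=(-1−2·17/2)/(28/3)=-27/14
row 3: denom=10−3·9/28=253/28; d'=(-5−3·-27/14)/(253/28)=2/23
back: M3=2/23
back: M2=-27/14−9/28·2/23=-45/23
back: M1=17/2−1/3·-45/23=421/46
M: M0=0, M1=421/46, M2=-45/23, M3=2/23, M4=0
seg 0: a=2, c=M0/2=0, d=(M1−M0)/(6·1)=421/276, b=Δ0−h0·(2M0+M1)/6=-2353/276
seg 1: a=-5, c=M1/2=421/92, d=(M2−M1)/(6·2)=-511/552, b=Δ1−h1·(2M1+M2)/6=-545/138
seg 2: a=-2, c=M2/2=-45/46, d=(M3−M2)/(6·3)=47/414, b=Δ2−h2·(2M2+M3)/6=224/69
seg 3: a=2, c=M3/2=1/23, d=(M4−M3)/(6·2)=-1/138, b=Δ3−h3·(2M3+M4)/6=61/138
t_q=5/2 → seg 1, τ=3/2; S=-5+-545/138·τ+421/92·τ²+-511/552·τ³=-5523/1472

  seg 0: a=2 b=-2353/276 c=0 d=421/276
  seg 1: a=-5 b=-545/138 c=421/92 d=-511/552
  seg 2: a=-2 b=224/69 c=-45/46 d=47/414
  seg 3: a=2 b=61/138 c=1/23 d=-1/138
S(5/2) = -5523/1472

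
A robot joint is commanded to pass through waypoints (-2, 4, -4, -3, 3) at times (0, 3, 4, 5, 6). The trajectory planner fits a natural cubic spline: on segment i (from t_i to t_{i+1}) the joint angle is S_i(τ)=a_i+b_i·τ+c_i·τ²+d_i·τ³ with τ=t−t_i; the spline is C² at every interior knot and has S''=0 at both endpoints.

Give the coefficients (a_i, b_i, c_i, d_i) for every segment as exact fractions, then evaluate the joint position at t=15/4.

  seg 0: a=-2 b=775/116 c=0 d=-181/348
  seg 1: a=4 b=-427/58 c=-543/116 d=469/116
  seg 2: a=-4 b=-533/116 c=216/29 d=-215/116
  seg 3: a=-3 b=275/58 c=219/116 d=-73/116
S(15/4) = -18181/7424

Δ: Δ0=2, Δ1=-8, Δ2=1, Δ3=6
row 1: diag=8, rhs=-60; c'=1/8, d'=-15/2
row 2: denom=4−1·1/8=31/8; d'=(54−1·-15/2)/(31/8)=492/31
row 3: denom=4−1·8/31=116/31; d'=(30−1·492/31)/(116/31)=219/58
back: M3=219/58
back: M2=492/31−8/31·219/58=432/29
back: M1=-15/2−1/8·432/29=-543/58
M: M0=0, M1=-543/58, M2=432/29, M3=219/58, M4=0
seg 0: a=-2, c=M0/2=0, d=(M1−M0)/(6·3)=-181/348, b=Δ0−h0·(2M0+M1)/6=775/116
seg 1: a=4, c=M1/2=-543/116, d=(M2−M1)/(6·1)=469/116, b=Δ1−h1·(2M1+M2)/6=-427/58
seg 2: a=-4, c=M2/2=216/29, d=(M3−M2)/(6·1)=-215/116, b=Δ2−h2·(2M2+M3)/6=-533/116
seg 3: a=-3, c=M3/2=219/116, d=(M4−M3)/(6·1)=-73/116, b=Δ3−h3·(2M3+M4)/6=275/58
t_q=15/4 → seg 1, τ=3/4; S=4+-427/58·τ+-543/116·τ²+469/116·τ³=-18181/7424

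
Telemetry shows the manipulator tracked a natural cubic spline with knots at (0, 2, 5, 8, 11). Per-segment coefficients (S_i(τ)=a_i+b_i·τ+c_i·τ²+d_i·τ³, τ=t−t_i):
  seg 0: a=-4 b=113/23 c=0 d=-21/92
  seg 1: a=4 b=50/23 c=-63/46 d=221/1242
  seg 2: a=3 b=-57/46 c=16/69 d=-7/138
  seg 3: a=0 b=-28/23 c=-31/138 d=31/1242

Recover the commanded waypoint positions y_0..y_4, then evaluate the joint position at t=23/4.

y_0 = S_0(0) = a_0 = -4
y_1 = S_1(0) = a_1 = 4
y_2 = S_2(0) = a_2 = 3
y_3 = S_3(0) = a_3 = 0
y_4 = S_3(3) = -5
t_q=23/4 is in segment 2 (τ=3/4); S_2(τ)=279/128

y_0=-4 y_1=4 y_2=3 y_3=0 y_4=-5
S(23/4) = 279/128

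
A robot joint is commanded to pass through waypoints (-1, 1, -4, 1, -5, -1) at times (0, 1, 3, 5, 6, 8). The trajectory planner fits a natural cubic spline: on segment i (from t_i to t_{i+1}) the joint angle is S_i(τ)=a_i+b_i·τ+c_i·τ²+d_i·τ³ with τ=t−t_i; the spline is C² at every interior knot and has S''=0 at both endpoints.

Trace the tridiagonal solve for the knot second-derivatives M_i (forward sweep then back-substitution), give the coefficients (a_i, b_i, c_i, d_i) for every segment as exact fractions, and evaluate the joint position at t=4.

Δ: Δ0=2, Δ1=-5/2, Δ2=5/2, Δ3=-6, Δ4=2
row 1: diag=6, rhs=-27; c'=1/3, d'=-9/2
row 2: denom=8−2·1/3=22/3; d'=(30−2·-9/2)/(22/3)=117/22
row 3: denom=6−2·3/11=60/11; d'=(-51−2·117/22)/(60/11)=-113/10
row 4: denom=6−1·11/60=349/60; d'=(48−1·-113/10)/(349/60)=3558/349
back: M4=3558/349
back: M3=-113/10−11/60·3558/349=-4596/349
back: M2=117/22−3/11·-4596/349=6219/698
back: M1=-9/2−1/3·6219/698=-2607/349
M: M0=0, M1=-2607/349, M2=6219/698, M3=-4596/349, M4=3558/349, M5=0
seg 0: a=-1, c=M0/2=0, d=(M1−M0)/(6·1)=-869/698, b=Δ0−h0·(2M0+M1)/6=2265/698
seg 1: a=1, c=M1/2=-2607/698, d=(M2−M1)/(6·2)=3811/2792, b=Δ1−h1·(2M1+M2)/6=-171/349
seg 2: a=-4, c=M2/2=6219/1396, d=(M3−M2)/(6·2)=-5137/2792, b=Δ2−h2·(2M2+M3)/6=663/698
seg 3: a=1, c=M3/2=-2298/349, d=(M4−M3)/(6·1)=1359/349, b=Δ3−h3·(2M3+M4)/6=-1155/349
seg 4: a=-5, c=M4/2=1779/349, d=(M5−M4)/(6·2)=-593/698, b=Δ4−h4·(2M4+M5)/6=-1674/349
t_q=4 → seg 2, τ=1; S=-4+663/698·τ+6219/1396·τ²+-5137/2792·τ³=-1215/2792

  seg 0: a=-1 b=2265/698 c=0 d=-869/698
  seg 1: a=1 b=-171/349 c=-2607/698 d=3811/2792
  seg 2: a=-4 b=663/698 c=6219/1396 d=-5137/2792
  seg 3: a=1 b=-1155/349 c=-2298/349 d=1359/349
  seg 4: a=-5 b=-1674/349 c=1779/349 d=-593/698
S(4) = -1215/2792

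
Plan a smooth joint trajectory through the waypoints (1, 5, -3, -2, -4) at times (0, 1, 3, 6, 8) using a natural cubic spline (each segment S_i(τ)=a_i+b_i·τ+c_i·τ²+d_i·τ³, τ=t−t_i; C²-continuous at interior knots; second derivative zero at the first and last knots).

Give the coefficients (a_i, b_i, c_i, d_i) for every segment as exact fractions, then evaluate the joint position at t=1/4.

  seg 0: a=1 b=4270/759 c=0 d=-1234/759
  seg 1: a=5 b=568/759 c=-1234/253 d=950/759
  seg 2: a=-3 b=-2840/759 c=666/253 d=-967/2277
  seg 3: a=-2 b=445/759 c=-301/253 d=301/1518
S(1/4) = 19277/8096

Δ: Δ0=4, Δ1=-4, Δ2=1/3, Δ3=-1
row 1: diag=6, rhs=-48; c'=1/3, d'=-8
row 2: denom=10−2·1/3=28/3; d'=(26−2·-8)/(28/3)=9/2
row 3: denom=10−3·9/28=253/28; d'=(-8−3·9/2)/(253/28)=-602/253
back: M3=-602/253
back: M2=9/2−9/28·-602/253=1332/253
back: M1=-8−1/3·1332/253=-2468/253
M: M0=0, M1=-2468/253, M2=1332/253, M3=-602/253, M4=0
seg 0: a=1, c=M0/2=0, d=(M1−M0)/(6·1)=-1234/759, b=Δ0−h0·(2M0+M1)/6=4270/759
seg 1: a=5, c=M1/2=-1234/253, d=(M2−M1)/(6·2)=950/759, b=Δ1−h1·(2M1+M2)/6=568/759
seg 2: a=-3, c=M2/2=666/253, d=(M3−M2)/(6·3)=-967/2277, b=Δ2−h2·(2M2+M3)/6=-2840/759
seg 3: a=-2, c=M3/2=-301/253, d=(M4−M3)/(6·2)=301/1518, b=Δ3−h3·(2M3+M4)/6=445/759
t_q=1/4 → seg 0, τ=1/4; S=1+4270/759·τ+0·τ²+-1234/759·τ³=19277/8096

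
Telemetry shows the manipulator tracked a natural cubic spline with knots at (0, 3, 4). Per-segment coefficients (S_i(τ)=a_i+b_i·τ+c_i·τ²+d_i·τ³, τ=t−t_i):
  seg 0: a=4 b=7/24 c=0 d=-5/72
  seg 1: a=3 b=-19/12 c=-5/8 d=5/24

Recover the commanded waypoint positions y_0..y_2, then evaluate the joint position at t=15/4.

y_0=4 y_1=3 y_2=1
S(15/4) = 793/512

y_0 = S_0(0) = a_0 = 4
y_1 = S_1(0) = a_1 = 3
y_2 = S_1(1) = 1
t_q=15/4 is in segment 1 (τ=3/4); S_1(τ)=793/512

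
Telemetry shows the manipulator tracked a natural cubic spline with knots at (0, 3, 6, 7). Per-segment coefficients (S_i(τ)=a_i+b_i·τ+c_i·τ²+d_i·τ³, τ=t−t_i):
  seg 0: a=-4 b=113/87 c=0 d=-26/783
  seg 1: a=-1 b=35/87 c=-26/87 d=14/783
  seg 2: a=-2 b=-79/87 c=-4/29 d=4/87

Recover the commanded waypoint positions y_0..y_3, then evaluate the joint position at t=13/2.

y_0 = S_0(0) = a_0 = -4
y_1 = S_1(0) = a_1 = -1
y_2 = S_2(0) = a_2 = -2
y_3 = S_2(1) = -3
t_q=13/2 is in segment 2 (τ=1/2); S_2(τ)=-72/29

y_0=-4 y_1=-1 y_2=-2 y_3=-3
S(13/2) = -72/29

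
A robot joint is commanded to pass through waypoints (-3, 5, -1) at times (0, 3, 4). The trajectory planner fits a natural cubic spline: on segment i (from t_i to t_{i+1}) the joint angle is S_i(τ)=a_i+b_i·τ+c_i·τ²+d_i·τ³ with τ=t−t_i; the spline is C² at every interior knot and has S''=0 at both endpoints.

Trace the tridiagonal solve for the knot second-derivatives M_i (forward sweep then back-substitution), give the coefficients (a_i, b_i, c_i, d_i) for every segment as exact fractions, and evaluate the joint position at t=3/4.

  seg 0: a=-3 b=71/12 c=0 d=-13/36
  seg 1: a=5 b=-23/6 c=-13/4 d=13/12
S(3/4) = 329/256

Δ: Δ0=8/3, Δ1=-6
row 1: diag=8, rhs=-52; c'=1/8, d'=-13/2
back: M1=-13/2
M: M0=0, M1=-13/2, M2=0
seg 0: a=-3, c=M0/2=0, d=(M1−M0)/(6·3)=-13/36, b=Δ0−h0·(2M0+M1)/6=71/12
seg 1: a=5, c=M1/2=-13/4, d=(M2−M1)/(6·1)=13/12, b=Δ1−h1·(2M1+M2)/6=-23/6
t_q=3/4 → seg 0, τ=3/4; S=-3+71/12·τ+0·τ²+-13/36·τ³=329/256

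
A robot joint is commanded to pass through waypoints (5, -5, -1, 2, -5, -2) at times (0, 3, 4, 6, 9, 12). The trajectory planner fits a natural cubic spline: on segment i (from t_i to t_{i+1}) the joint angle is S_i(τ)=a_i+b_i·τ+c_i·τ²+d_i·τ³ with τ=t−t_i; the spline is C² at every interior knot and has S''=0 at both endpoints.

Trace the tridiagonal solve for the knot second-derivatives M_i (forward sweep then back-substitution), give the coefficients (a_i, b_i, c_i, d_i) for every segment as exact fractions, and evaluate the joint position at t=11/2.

  seg 0: a=5 b=-20135/3222 c=0 d=9395/28998
  seg 1: a=-5 b=4025/1611 c=9395/3222 d=-1519/1074
  seg 2: a=-1 b=13169/3222 c=-2138/1611 d=3/179
  seg 3: a=2 b=-3287/3222 c=-1976/1611 d=7625/28998
  seg 4: a=-5 b=-2062/1611 c=3673/3222 d=-3673/28998
S(11/2) = 9457/4296

Δ: Δ0=-10/3, Δ1=4, Δ2=3/2, Δ3=-7/3, Δ4=1
row 1: diag=8, rhs=44; c'=1/8, d'=11/2
row 2: denom=6−1·1/8=47/8; d'=(-15−1·11/2)/(47/8)=-164/47
row 3: denom=10−2·16/47=438/47; d'=(-23−2·-164/47)/(438/47)=-251/146
row 4: denom=12−3·47/146=1611/146; d'=(20−3·-251/146)/(1611/146)=3673/1611
back: M4=3673/1611
back: M3=-251/146−47/146·3673/1611=-3952/1611
back: M2=-164/47−16/47·-3952/1611=-4276/1611
back: M1=11/2−1/8·-4276/1611=9395/1611
M: M0=0, M1=9395/1611, M2=-4276/1611, M3=-3952/1611, M4=3673/1611, M5=0
seg 0: a=5, c=M0/2=0, d=(M1−M0)/(6·3)=9395/28998, b=Δ0−h0·(2M0+M1)/6=-20135/3222
seg 1: a=-5, c=M1/2=9395/3222, d=(M2−M1)/(6·1)=-1519/1074, b=Δ1−h1·(2M1+M2)/6=4025/1611
seg 2: a=-1, c=M2/2=-2138/1611, d=(M3−M2)/(6·2)=3/179, b=Δ2−h2·(2M2+M3)/6=13169/3222
seg 3: a=2, c=M3/2=-1976/1611, d=(M4−M3)/(6·3)=7625/28998, b=Δ3−h3·(2M3+M4)/6=-3287/3222
seg 4: a=-5, c=M4/2=3673/3222, d=(M5−M4)/(6·3)=-3673/28998, b=Δ4−h4·(2M4+M5)/6=-2062/1611
t_q=11/2 → seg 2, τ=3/2; S=-1+13169/3222·τ+-2138/1611·τ²+3/179·τ³=9457/4296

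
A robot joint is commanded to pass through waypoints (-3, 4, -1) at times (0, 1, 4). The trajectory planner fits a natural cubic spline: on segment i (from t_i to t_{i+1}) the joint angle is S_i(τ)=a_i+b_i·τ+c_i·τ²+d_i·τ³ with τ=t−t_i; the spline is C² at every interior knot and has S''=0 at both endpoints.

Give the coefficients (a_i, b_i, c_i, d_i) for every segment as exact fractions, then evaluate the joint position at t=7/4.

  seg 0: a=-3 b=97/12 c=0 d=-13/12
  seg 1: a=4 b=29/6 c=-13/4 d=13/36
S(7/4) = 1523/256

Δ: Δ0=7, Δ1=-5/3
row 1: diag=8, rhs=-52; c'=3/8, d'=-13/2
back: M1=-13/2
M: M0=0, M1=-13/2, M2=0
seg 0: a=-3, c=M0/2=0, d=(M1−M0)/(6·1)=-13/12, b=Δ0−h0·(2M0+M1)/6=97/12
seg 1: a=4, c=M1/2=-13/4, d=(M2−M1)/(6·3)=13/36, b=Δ1−h1·(2M1+M2)/6=29/6
t_q=7/4 → seg 1, τ=3/4; S=4+29/6·τ+-13/4·τ²+13/36·τ³=1523/256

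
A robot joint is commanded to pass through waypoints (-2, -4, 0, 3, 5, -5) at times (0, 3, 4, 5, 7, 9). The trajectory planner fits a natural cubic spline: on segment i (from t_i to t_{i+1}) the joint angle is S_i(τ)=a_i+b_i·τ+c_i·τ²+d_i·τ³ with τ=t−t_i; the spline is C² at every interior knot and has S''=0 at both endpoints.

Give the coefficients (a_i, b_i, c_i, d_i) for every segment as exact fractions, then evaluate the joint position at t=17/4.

  seg 0: a=-2 b=-2504/975 c=0 d=206/975
  seg 1: a=-4 b=3058/975 c=618/325 d=-1012/975
  seg 2: a=0 b=746/195 c=-394/325 d=29/75
  seg 3: a=3 b=2497/975 c=-17/325 d=-71/195
  seg 4: a=5 b=-1967/975 c=-727/325 d=727/1950
S(17/4) = 18443/20800

Δ: Δ0=-2/3, Δ1=4, Δ2=3, Δ3=1, Δ4=-5
row 1: diag=8, rhs=28; c'=1/8, d'=7/2
row 2: denom=4−1·1/8=31/8; d'=(-6−1·7/2)/(31/8)=-76/31
row 3: denom=6−1·8/31=178/31; d'=(-12−1·-76/31)/(178/31)=-148/89
row 4: denom=8−2·31/89=650/89; d'=(-36−2·-148/89)/(650/89)=-1454/325
back: M4=-1454/325
back: M3=-148/89−31/89·-1454/325=-34/325
back: M2=-76/31−8/31·-34/325=-788/325
back: M1=7/2−1/8·-788/325=1236/325
M: M0=0, M1=1236/325, M2=-788/325, M3=-34/325, M4=-1454/325, M5=0
seg 0: a=-2, c=M0/2=0, d=(M1−M0)/(6·3)=206/975, b=Δ0−h0·(2M0+M1)/6=-2504/975
seg 1: a=-4, c=M1/2=618/325, d=(M2−M1)/(6·1)=-1012/975, b=Δ1−h1·(2M1+M2)/6=3058/975
seg 2: a=0, c=M2/2=-394/325, d=(M3−M2)/(6·1)=29/75, b=Δ2−h2·(2M2+M3)/6=746/195
seg 3: a=3, c=M3/2=-17/325, d=(M4−M3)/(6·2)=-71/195, b=Δ3−h3·(2M3+M4)/6=2497/975
seg 4: a=5, c=M4/2=-727/325, d=(M5−M4)/(6·2)=727/1950, b=Δ4−h4·(2M4+M5)/6=-1967/975
t_q=17/4 → seg 2, τ=1/4; S=0+746/195·τ+-394/325·τ²+29/75·τ³=18443/20800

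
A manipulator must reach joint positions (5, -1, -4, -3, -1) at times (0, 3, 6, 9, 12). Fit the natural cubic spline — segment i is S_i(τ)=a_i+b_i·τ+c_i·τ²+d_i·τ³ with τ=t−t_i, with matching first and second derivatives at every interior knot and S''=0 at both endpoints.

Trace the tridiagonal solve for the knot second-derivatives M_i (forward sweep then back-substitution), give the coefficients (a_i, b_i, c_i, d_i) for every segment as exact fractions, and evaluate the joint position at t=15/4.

Δ: Δ0=-2, Δ1=-1, Δ2=1/3, Δ3=2/3
row 1: diag=12, rhs=6; c'=1/4, d'=1/2
row 2: denom=12−3·1/4=45/4; d'=(8−3·1/2)/(45/4)=26/45
row 3: denom=12−3·4/15=56/5; d'=(2−3·26/45)/(56/5)=1/42
back: M3=1/42
back: M2=26/45−4/15·1/42=4/7
back: M1=1/2−1/4·4/7=5/14
M: M0=0, M1=5/14, M2=4/7, M3=1/42, M4=0
seg 0: a=5, c=M0/2=0, d=(M1−M0)/(6·3)=5/252, b=Δ0−h0·(2M0+M1)/6=-61/28
seg 1: a=-1, c=M1/2=5/28, d=(M2−M1)/(6·3)=1/84, b=Δ1−h1·(2M1+M2)/6=-23/14
seg 2: a=-4, c=M2/2=2/7, d=(M3−M2)/(6·3)=-23/756, b=Δ2−h2·(2M2+M3)/6=-1/4
seg 3: a=-3, c=M3/2=1/84, d=(M4−M3)/(6·3)=-1/756, b=Δ3−h3·(2M3+M4)/6=9/14
t_q=15/4 → seg 1, τ=3/4; S=-1+-23/14·τ+5/28·τ²+1/84·τ³=-3811/1792

  seg 0: a=5 b=-61/28 c=0 d=5/252
  seg 1: a=-1 b=-23/14 c=5/28 d=1/84
  seg 2: a=-4 b=-1/4 c=2/7 d=-23/756
  seg 3: a=-3 b=9/14 c=1/84 d=-1/756
S(15/4) = -3811/1792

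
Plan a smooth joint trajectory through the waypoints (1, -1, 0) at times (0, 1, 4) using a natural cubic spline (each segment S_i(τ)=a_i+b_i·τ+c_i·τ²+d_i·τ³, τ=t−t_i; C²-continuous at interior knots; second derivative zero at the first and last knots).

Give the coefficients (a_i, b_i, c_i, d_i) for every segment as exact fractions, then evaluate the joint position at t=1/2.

Δ: Δ0=-2, Δ1=1/3
row 1: diag=8, rhs=14; c'=3/8, d'=7/4
back: M1=7/4
M: M0=0, M1=7/4, M2=0
seg 0: a=1, c=M0/2=0, d=(M1−M0)/(6·1)=7/24, b=Δ0−h0·(2M0+M1)/6=-55/24
seg 1: a=-1, c=M1/2=7/8, d=(M2−M1)/(6·3)=-7/72, b=Δ1−h1·(2M1+M2)/6=-17/12
t_q=1/2 → seg 0, τ=1/2; S=1+-55/24·τ+0·τ²+7/24·τ³=-7/64

  seg 0: a=1 b=-55/24 c=0 d=7/24
  seg 1: a=-1 b=-17/12 c=7/8 d=-7/72
S(1/2) = -7/64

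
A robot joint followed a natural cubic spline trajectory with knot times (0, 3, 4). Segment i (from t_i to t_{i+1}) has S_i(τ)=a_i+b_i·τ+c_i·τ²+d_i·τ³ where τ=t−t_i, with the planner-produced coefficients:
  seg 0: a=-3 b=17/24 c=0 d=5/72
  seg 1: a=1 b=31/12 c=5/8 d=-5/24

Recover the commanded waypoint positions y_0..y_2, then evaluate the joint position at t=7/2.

y_0=-3 y_1=1 y_2=4
S(7/2) = 155/64

y_0 = S_0(0) = a_0 = -3
y_1 = S_1(0) = a_1 = 1
y_2 = S_1(1) = 4
t_q=7/2 is in segment 1 (τ=1/2); S_1(τ)=155/64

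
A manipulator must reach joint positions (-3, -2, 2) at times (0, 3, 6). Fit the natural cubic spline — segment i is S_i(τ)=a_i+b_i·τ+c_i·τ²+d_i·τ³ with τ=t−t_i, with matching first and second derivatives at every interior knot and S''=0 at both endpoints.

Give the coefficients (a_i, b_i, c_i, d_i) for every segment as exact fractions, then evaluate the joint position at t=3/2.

  seg 0: a=-3 b=1/12 c=0 d=1/36
  seg 1: a=-2 b=5/6 c=1/4 d=-1/36
S(3/2) = -89/32

Δ: Δ0=1/3, Δ1=4/3
row 1: diag=12, rhs=6; c'=1/4, d'=1/2
back: M1=1/2
M: M0=0, M1=1/2, M2=0
seg 0: a=-3, c=M0/2=0, d=(M1−M0)/(6·3)=1/36, b=Δ0−h0·(2M0+M1)/6=1/12
seg 1: a=-2, c=M1/2=1/4, d=(M2−M1)/(6·3)=-1/36, b=Δ1−h1·(2M1+M2)/6=5/6
t_q=3/2 → seg 0, τ=3/2; S=-3+1/12·τ+0·τ²+1/36·τ³=-89/32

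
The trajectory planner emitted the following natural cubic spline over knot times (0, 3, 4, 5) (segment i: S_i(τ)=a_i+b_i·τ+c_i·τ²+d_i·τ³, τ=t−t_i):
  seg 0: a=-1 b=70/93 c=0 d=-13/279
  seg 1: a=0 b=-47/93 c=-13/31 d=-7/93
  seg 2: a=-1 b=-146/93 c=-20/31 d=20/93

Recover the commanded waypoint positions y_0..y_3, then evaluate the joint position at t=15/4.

y_0=-1 y_1=0 y_2=-1 y_3=-3
S(15/4) = -1283/1984

y_0 = S_0(0) = a_0 = -1
y_1 = S_1(0) = a_1 = 0
y_2 = S_2(0) = a_2 = -1
y_3 = S_2(1) = -3
t_q=15/4 is in segment 1 (τ=3/4); S_1(τ)=-1283/1984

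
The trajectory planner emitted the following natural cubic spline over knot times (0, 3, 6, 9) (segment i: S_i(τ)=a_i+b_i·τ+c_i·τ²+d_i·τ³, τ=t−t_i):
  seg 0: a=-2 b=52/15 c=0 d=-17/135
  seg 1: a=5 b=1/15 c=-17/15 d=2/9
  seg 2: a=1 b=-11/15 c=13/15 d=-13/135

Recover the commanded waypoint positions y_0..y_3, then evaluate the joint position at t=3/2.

y_0=-2 y_1=5 y_2=1 y_3=4
S(3/2) = 111/40

y_0 = S_0(0) = a_0 = -2
y_1 = S_1(0) = a_1 = 5
y_2 = S_2(0) = a_2 = 1
y_3 = S_2(3) = 4
t_q=3/2 is in segment 0 (τ=3/2); S_0(τ)=111/40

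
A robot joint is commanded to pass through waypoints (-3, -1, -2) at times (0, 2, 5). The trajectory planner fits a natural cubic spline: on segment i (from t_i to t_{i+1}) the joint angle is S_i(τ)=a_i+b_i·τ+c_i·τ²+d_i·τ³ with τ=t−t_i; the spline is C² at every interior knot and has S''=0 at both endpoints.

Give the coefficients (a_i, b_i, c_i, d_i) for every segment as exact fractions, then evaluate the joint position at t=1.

  seg 0: a=-3 b=19/15 c=0 d=-1/15
  seg 1: a=-1 b=7/15 c=-2/5 d=2/45
S(1) = -9/5

Δ: Δ0=1, Δ1=-1/3
row 1: diag=10, rhs=-8; c'=3/10, d'=-4/5
back: M1=-4/5
M: M0=0, M1=-4/5, M2=0
seg 0: a=-3, c=M0/2=0, d=(M1−M0)/(6·2)=-1/15, b=Δ0−h0·(2M0+M1)/6=19/15
seg 1: a=-1, c=M1/2=-2/5, d=(M2−M1)/(6·3)=2/45, b=Δ1−h1·(2M1+M2)/6=7/15
t_q=1 → seg 0, τ=1; S=-3+19/15·τ+0·τ²+-1/15·τ³=-9/5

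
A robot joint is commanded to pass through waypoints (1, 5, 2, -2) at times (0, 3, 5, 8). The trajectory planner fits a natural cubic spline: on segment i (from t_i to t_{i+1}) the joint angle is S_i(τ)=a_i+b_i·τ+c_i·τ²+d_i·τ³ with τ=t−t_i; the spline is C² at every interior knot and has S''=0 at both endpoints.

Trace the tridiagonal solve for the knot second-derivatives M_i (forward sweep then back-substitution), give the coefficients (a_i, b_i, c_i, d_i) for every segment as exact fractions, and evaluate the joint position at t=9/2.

Δ: Δ0=4/3, Δ1=-3/2, Δ2=-4/3
row 1: diag=10, rhs=-17; c'=1/5, d'=-17/10
row 2: denom=10−2·1/5=48/5; d'=(1−2·-17/10)/(48/5)=11/24
back: M2=11/24
back: M1=-17/10−1/5·11/24=-43/24
M: M0=0, M1=-43/24, M2=11/24, M3=0
seg 0: a=1, c=M0/2=0, d=(M1−M0)/(6·3)=-43/432, b=Δ0−h0·(2M0+M1)/6=107/48
seg 1: a=5, c=M1/2=-43/48, d=(M2−M1)/(6·2)=3/16, b=Δ1−h1·(2M1+M2)/6=-11/24
seg 2: a=2, c=M2/2=11/48, d=(M3−M2)/(6·3)=-11/432, b=Δ2−h2·(2M2+M3)/6=-43/24
t_q=9/2 → seg 1, τ=3/2; S=5+-11/24·τ+-43/48·τ²+3/16·τ³=375/128

  seg 0: a=1 b=107/48 c=0 d=-43/432
  seg 1: a=5 b=-11/24 c=-43/48 d=3/16
  seg 2: a=2 b=-43/24 c=11/48 d=-11/432
S(9/2) = 375/128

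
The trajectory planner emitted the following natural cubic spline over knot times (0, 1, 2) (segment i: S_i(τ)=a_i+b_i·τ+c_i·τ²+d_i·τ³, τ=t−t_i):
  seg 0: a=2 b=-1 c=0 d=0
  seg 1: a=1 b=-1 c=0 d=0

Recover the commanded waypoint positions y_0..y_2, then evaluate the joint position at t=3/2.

y_0 = S_0(0) = a_0 = 2
y_1 = S_1(0) = a_1 = 1
y_2 = S_1(1) = 0
t_q=3/2 is in segment 1 (τ=1/2); S_1(τ)=1/2

y_0=2 y_1=1 y_2=0
S(3/2) = 1/2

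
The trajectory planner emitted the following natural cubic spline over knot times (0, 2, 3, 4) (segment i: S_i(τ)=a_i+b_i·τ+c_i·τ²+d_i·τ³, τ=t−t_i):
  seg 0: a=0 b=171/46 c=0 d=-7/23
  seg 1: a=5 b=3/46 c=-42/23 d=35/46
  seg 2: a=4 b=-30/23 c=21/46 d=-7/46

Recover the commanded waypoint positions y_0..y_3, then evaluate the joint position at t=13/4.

y_0=0 y_1=5 y_2=4 y_3=3
S(13/4) = 10893/2944

y_0 = S_0(0) = a_0 = 0
y_1 = S_1(0) = a_1 = 5
y_2 = S_2(0) = a_2 = 4
y_3 = S_2(1) = 3
t_q=13/4 is in segment 2 (τ=1/4); S_2(τ)=10893/2944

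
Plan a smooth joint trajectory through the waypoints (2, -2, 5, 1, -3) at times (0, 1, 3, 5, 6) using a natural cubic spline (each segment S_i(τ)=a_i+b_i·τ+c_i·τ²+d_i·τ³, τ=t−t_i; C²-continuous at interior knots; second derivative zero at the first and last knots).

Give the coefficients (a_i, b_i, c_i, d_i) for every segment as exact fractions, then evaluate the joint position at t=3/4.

  seg 0: a=2 b=-337/60 c=0 d=97/60
  seg 1: a=-2 b=-23/30 c=97/20 d=-163/120
  seg 2: a=5 b=7/3 c=-33/10 d=17/30
  seg 3: a=1 b=-61/15 c=1/10 d=-1/30
S(3/4) = -1959/1280

Δ: Δ0=-4, Δ1=7/2, Δ2=-2, Δ3=-4
row 1: diag=6, rhs=45; c'=1/3, d'=15/2
row 2: denom=8−2·1/3=22/3; d'=(-33−2·15/2)/(22/3)=-72/11
row 3: denom=6−2·3/11=60/11; d'=(-12−2·-72/11)/(60/11)=1/5
back: M3=1/5
back: M2=-72/11−3/11·1/5=-33/5
back: M1=15/2−1/3·-33/5=97/10
M: M0=0, M1=97/10, M2=-33/5, M3=1/5, M4=0
seg 0: a=2, c=M0/2=0, d=(M1−M0)/(6·1)=97/60, b=Δ0−h0·(2M0+M1)/6=-337/60
seg 1: a=-2, c=M1/2=97/20, d=(M2−M1)/(6·2)=-163/120, b=Δ1−h1·(2M1+M2)/6=-23/30
seg 2: a=5, c=M2/2=-33/10, d=(M3−M2)/(6·2)=17/30, b=Δ2−h2·(2M2+M3)/6=7/3
seg 3: a=1, c=M3/2=1/10, d=(M4−M3)/(6·1)=-1/30, b=Δ3−h3·(2M3+M4)/6=-61/15
t_q=3/4 → seg 0, τ=3/4; S=2+-337/60·τ+0·τ²+97/60·τ³=-1959/1280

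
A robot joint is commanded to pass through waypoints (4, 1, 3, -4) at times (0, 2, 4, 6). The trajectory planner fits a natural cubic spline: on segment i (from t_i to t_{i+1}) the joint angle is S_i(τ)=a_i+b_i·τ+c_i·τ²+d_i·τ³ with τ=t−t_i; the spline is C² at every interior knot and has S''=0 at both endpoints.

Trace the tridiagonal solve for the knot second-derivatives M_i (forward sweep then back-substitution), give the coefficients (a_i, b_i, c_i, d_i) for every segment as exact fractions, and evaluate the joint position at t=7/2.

  seg 0: a=4 b=-37/15 c=0 d=29/120
  seg 1: a=1 b=13/30 c=29/20 d=-7/12
  seg 2: a=3 b=-23/30 c=-41/20 d=41/120
S(7/2) = 471/160

Δ: Δ0=-3/2, Δ1=1, Δ2=-7/2
row 1: diag=8, rhs=15; c'=1/4, d'=15/8
row 2: denom=8−2·1/4=15/2; d'=(-27−2·15/8)/(15/2)=-41/10
back: M2=-41/10
back: M1=15/8−1/4·-41/10=29/10
M: M0=0, M1=29/10, M2=-41/10, M3=0
seg 0: a=4, c=M0/2=0, d=(M1−M0)/(6·2)=29/120, b=Δ0−h0·(2M0+M1)/6=-37/15
seg 1: a=1, c=M1/2=29/20, d=(M2−M1)/(6·2)=-7/12, b=Δ1−h1·(2M1+M2)/6=13/30
seg 2: a=3, c=M2/2=-41/20, d=(M3−M2)/(6·2)=41/120, b=Δ2−h2·(2M2+M3)/6=-23/30
t_q=7/2 → seg 1, τ=3/2; S=1+13/30·τ+29/20·τ²+-7/12·τ³=471/160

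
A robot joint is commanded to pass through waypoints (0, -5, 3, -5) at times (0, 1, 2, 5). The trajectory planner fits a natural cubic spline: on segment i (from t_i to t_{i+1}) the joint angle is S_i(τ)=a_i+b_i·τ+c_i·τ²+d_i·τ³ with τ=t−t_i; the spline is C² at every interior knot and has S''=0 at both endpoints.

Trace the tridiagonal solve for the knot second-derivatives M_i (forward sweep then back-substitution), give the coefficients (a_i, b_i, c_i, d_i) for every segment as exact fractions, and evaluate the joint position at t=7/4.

  seg 0: a=0 b=-809/93 c=0 d=344/93
  seg 1: a=-5 b=223/93 c=344/31 d=-511/93
  seg 2: a=3 b=754/93 c=-167/31 d=167/279
S(7/4) = 1433/1984

Δ: Δ0=-5, Δ1=8, Δ2=-8/3
row 1: diag=4, rhs=78; c'=1/4, d'=39/2
row 2: denom=8−1·1/4=31/4; d'=(-64−1·39/2)/(31/4)=-334/31
back: M2=-334/31
back: M1=39/2−1/4·-334/31=688/31
M: M0=0, M1=688/31, M2=-334/31, M3=0
seg 0: a=0, c=M0/2=0, d=(M1−M0)/(6·1)=344/93, b=Δ0−h0·(2M0+M1)/6=-809/93
seg 1: a=-5, c=M1/2=344/31, d=(M2−M1)/(6·1)=-511/93, b=Δ1−h1·(2M1+M2)/6=223/93
seg 2: a=3, c=M2/2=-167/31, d=(M3−M2)/(6·3)=167/279, b=Δ2−h2·(2M2+M3)/6=754/93
t_q=7/4 → seg 1, τ=3/4; S=-5+223/93·τ+344/31·τ²+-511/93·τ³=1433/1984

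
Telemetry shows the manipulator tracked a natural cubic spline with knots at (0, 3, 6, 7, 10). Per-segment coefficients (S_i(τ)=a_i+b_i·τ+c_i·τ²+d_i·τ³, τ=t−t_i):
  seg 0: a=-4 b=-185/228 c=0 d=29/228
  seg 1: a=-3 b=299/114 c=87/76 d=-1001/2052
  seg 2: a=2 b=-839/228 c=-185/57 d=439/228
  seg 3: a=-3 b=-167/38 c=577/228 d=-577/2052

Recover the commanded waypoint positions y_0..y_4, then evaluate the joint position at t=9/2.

y_0=-4 y_1=-3 y_2=2 y_3=-3 y_4=-1
S(9/2) = 1133/608

y_0 = S_0(0) = a_0 = -4
y_1 = S_1(0) = a_1 = -3
y_2 = S_2(0) = a_2 = 2
y_3 = S_3(0) = a_3 = -3
y_4 = S_3(3) = -1
t_q=9/2 is in segment 1 (τ=3/2); S_1(τ)=1133/608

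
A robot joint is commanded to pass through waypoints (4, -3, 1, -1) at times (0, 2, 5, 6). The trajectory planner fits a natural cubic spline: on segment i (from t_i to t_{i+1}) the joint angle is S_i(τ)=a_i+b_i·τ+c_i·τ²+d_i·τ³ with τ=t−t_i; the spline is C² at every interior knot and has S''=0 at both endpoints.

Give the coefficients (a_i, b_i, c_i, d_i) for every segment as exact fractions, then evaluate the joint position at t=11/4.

  seg 0: a=4 b=-2075/426 c=0 d=73/213
  seg 1: a=-3 b=-323/426 c=146/71 d=-193/426
  seg 2: a=1 b=-139/213 c=-287/142 d=287/426
S(11/4) = -23657/9088

Δ: Δ0=-7/2, Δ1=4/3, Δ2=-2
row 1: diag=10, rhs=29; c'=3/10, d'=29/10
row 2: denom=8−3·3/10=71/10; d'=(-20−3·29/10)/(71/10)=-287/71
back: M2=-287/71
back: M1=29/10−3/10·-287/71=292/71
M: M0=0, M1=292/71, M2=-287/71, M3=0
seg 0: a=4, c=M0/2=0, d=(M1−M0)/(6·2)=73/213, b=Δ0−h0·(2M0+M1)/6=-2075/426
seg 1: a=-3, c=M1/2=146/71, d=(M2−M1)/(6·3)=-193/426, b=Δ1−h1·(2M1+M2)/6=-323/426
seg 2: a=1, c=M2/2=-287/142, d=(M3−M2)/(6·1)=287/426, b=Δ2−h2·(2M2+M3)/6=-139/213
t_q=11/4 → seg 1, τ=3/4; S=-3+-323/426·τ+146/71·τ²+-193/426·τ³=-23657/9088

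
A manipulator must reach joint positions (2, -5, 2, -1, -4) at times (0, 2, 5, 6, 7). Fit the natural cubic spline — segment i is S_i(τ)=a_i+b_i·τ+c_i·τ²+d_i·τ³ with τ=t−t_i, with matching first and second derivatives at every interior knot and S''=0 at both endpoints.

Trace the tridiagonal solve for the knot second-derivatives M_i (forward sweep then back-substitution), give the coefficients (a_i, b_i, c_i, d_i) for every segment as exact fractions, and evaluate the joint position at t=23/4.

Δ: Δ0=-7/2, Δ1=7/3, Δ2=-3, Δ3=-3
row 1: diag=10, rhs=35; c'=3/10, d'=7/2
row 2: denom=8−3·3/10=71/10; d'=(-32−3·7/2)/(71/10)=-425/71
row 3: denom=4−1·10/71=274/71; d'=(0−1·-425/71)/(274/71)=425/274
back: M3=425/274
back: M2=-425/71−10/71·425/274=-850/137
back: M1=7/2−3/10·-850/137=1469/274
M: M0=0, M1=1469/274, M2=-850/137, M3=425/274, M4=0
seg 0: a=2, c=M0/2=0, d=(M1−M0)/(6·2)=1469/3288, b=Δ0−h0·(2M0+M1)/6=-2173/411
seg 1: a=-5, c=M1/2=1469/548, d=(M2−M1)/(6·3)=-3169/4932, b=Δ1−h1·(2M1+M2)/6=61/822
seg 2: a=2, c=M2/2=-425/137, d=(M3−M2)/(6·1)=2125/1644, b=Δ2−h2·(2M2+M3)/6=-1957/1644
seg 3: a=-1, c=M3/2=425/548, d=(M4−M3)/(6·1)=-425/1644, b=Δ3−h3·(2M3+M4)/6=-2891/822
t_q=23/4 → seg 2, τ=3/4; S=2+-1957/1644·τ+-425/137·τ²+2125/1644·τ³=-3243/35072

  seg 0: a=2 b=-2173/411 c=0 d=1469/3288
  seg 1: a=-5 b=61/822 c=1469/548 d=-3169/4932
  seg 2: a=2 b=-1957/1644 c=-425/137 d=2125/1644
  seg 3: a=-1 b=-2891/822 c=425/548 d=-425/1644
S(23/4) = -3243/35072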